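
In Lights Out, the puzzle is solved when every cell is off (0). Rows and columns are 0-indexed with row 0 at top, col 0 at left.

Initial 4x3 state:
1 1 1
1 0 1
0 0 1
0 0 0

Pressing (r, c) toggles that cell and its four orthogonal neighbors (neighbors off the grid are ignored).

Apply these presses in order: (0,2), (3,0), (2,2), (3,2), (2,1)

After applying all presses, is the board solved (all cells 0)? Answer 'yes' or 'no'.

Answer: no

Derivation:
After press 1 at (0,2):
1 0 0
1 0 0
0 0 1
0 0 0

After press 2 at (3,0):
1 0 0
1 0 0
1 0 1
1 1 0

After press 3 at (2,2):
1 0 0
1 0 1
1 1 0
1 1 1

After press 4 at (3,2):
1 0 0
1 0 1
1 1 1
1 0 0

After press 5 at (2,1):
1 0 0
1 1 1
0 0 0
1 1 0

Lights still on: 6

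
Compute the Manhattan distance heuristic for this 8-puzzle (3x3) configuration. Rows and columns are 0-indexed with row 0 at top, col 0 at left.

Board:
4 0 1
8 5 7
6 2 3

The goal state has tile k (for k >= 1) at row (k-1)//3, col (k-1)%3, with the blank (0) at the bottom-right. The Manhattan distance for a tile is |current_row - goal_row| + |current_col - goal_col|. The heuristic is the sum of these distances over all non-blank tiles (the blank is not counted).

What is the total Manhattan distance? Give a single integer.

Tile 4: at (0,0), goal (1,0), distance |0-1|+|0-0| = 1
Tile 1: at (0,2), goal (0,0), distance |0-0|+|2-0| = 2
Tile 8: at (1,0), goal (2,1), distance |1-2|+|0-1| = 2
Tile 5: at (1,1), goal (1,1), distance |1-1|+|1-1| = 0
Tile 7: at (1,2), goal (2,0), distance |1-2|+|2-0| = 3
Tile 6: at (2,0), goal (1,2), distance |2-1|+|0-2| = 3
Tile 2: at (2,1), goal (0,1), distance |2-0|+|1-1| = 2
Tile 3: at (2,2), goal (0,2), distance |2-0|+|2-2| = 2
Sum: 1 + 2 + 2 + 0 + 3 + 3 + 2 + 2 = 15

Answer: 15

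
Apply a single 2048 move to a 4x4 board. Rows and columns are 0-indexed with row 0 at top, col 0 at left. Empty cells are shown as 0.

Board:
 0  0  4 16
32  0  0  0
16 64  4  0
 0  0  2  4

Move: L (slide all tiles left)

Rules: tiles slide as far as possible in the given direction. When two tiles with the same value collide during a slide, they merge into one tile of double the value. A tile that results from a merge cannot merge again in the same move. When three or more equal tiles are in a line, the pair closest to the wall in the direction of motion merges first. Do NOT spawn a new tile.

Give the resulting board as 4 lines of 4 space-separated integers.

Slide left:
row 0: [0, 0, 4, 16] -> [4, 16, 0, 0]
row 1: [32, 0, 0, 0] -> [32, 0, 0, 0]
row 2: [16, 64, 4, 0] -> [16, 64, 4, 0]
row 3: [0, 0, 2, 4] -> [2, 4, 0, 0]

Answer:  4 16  0  0
32  0  0  0
16 64  4  0
 2  4  0  0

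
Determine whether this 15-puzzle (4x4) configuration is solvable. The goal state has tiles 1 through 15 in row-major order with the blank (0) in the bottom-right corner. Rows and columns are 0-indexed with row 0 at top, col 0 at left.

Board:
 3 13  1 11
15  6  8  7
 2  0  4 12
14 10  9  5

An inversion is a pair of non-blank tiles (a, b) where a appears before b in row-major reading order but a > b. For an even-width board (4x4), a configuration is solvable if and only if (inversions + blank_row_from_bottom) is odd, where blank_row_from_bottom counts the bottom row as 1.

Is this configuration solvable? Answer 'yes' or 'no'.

Inversions: 50
Blank is in row 2 (0-indexed from top), which is row 2 counting from the bottom (bottom = 1).
50 + 2 = 52, which is even, so the puzzle is not solvable.

Answer: no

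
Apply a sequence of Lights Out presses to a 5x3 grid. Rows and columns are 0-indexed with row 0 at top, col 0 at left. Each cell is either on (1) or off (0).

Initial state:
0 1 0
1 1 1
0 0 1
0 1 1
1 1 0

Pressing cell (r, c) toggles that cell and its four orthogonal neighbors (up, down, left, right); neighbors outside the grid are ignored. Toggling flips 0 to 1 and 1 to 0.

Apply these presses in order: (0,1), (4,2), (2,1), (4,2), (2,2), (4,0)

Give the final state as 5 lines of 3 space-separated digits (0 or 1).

Answer: 1 0 1
1 1 0
1 0 1
1 0 0
0 0 0

Derivation:
After press 1 at (0,1):
1 0 1
1 0 1
0 0 1
0 1 1
1 1 0

After press 2 at (4,2):
1 0 1
1 0 1
0 0 1
0 1 0
1 0 1

After press 3 at (2,1):
1 0 1
1 1 1
1 1 0
0 0 0
1 0 1

After press 4 at (4,2):
1 0 1
1 1 1
1 1 0
0 0 1
1 1 0

After press 5 at (2,2):
1 0 1
1 1 0
1 0 1
0 0 0
1 1 0

After press 6 at (4,0):
1 0 1
1 1 0
1 0 1
1 0 0
0 0 0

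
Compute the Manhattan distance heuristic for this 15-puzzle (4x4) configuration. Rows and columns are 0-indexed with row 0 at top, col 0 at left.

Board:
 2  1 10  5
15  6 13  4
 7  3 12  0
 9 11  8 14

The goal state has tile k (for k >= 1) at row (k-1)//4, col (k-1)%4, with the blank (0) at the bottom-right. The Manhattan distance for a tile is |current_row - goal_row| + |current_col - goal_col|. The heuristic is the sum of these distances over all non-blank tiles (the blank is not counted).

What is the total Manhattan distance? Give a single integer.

Answer: 33

Derivation:
Tile 2: (0,0)->(0,1) = 1
Tile 1: (0,1)->(0,0) = 1
Tile 10: (0,2)->(2,1) = 3
Tile 5: (0,3)->(1,0) = 4
Tile 15: (1,0)->(3,2) = 4
Tile 6: (1,1)->(1,1) = 0
Tile 13: (1,2)->(3,0) = 4
Tile 4: (1,3)->(0,3) = 1
Tile 7: (2,0)->(1,2) = 3
Tile 3: (2,1)->(0,2) = 3
Tile 12: (2,2)->(2,3) = 1
Tile 9: (3,0)->(2,0) = 1
Tile 11: (3,1)->(2,2) = 2
Tile 8: (3,2)->(1,3) = 3
Tile 14: (3,3)->(3,1) = 2
Sum: 1 + 1 + 3 + 4 + 4 + 0 + 4 + 1 + 3 + 3 + 1 + 1 + 2 + 3 + 2 = 33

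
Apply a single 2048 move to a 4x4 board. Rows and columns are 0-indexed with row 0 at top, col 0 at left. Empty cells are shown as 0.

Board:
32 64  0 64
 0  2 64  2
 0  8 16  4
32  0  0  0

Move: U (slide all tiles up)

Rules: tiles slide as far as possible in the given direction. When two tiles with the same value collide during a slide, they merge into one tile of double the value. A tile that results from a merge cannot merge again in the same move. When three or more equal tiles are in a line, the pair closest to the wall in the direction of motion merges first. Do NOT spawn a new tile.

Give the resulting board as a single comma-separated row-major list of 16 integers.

Slide up:
col 0: [32, 0, 0, 32] -> [64, 0, 0, 0]
col 1: [64, 2, 8, 0] -> [64, 2, 8, 0]
col 2: [0, 64, 16, 0] -> [64, 16, 0, 0]
col 3: [64, 2, 4, 0] -> [64, 2, 4, 0]

Answer: 64, 64, 64, 64, 0, 2, 16, 2, 0, 8, 0, 4, 0, 0, 0, 0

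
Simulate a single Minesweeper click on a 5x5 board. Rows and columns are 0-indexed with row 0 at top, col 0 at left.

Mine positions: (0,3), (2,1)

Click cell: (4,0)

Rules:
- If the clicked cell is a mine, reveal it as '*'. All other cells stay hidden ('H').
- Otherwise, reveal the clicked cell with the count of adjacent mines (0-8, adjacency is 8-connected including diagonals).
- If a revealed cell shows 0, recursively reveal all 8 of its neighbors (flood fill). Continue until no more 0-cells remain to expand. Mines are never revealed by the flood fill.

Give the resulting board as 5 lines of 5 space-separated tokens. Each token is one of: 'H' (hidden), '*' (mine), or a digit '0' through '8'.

H H H H H
H H 2 1 1
H H 1 0 0
1 1 1 0 0
0 0 0 0 0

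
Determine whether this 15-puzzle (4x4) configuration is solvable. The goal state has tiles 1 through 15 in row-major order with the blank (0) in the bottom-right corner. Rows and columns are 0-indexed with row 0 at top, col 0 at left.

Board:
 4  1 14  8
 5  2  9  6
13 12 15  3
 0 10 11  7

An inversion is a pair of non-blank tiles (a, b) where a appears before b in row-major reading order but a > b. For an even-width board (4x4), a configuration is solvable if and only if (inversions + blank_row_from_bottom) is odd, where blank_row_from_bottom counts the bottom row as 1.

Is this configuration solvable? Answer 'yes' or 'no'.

Answer: yes

Derivation:
Inversions: 40
Blank is in row 3 (0-indexed from top), which is row 1 counting from the bottom (bottom = 1).
40 + 1 = 41, which is odd, so the puzzle is solvable.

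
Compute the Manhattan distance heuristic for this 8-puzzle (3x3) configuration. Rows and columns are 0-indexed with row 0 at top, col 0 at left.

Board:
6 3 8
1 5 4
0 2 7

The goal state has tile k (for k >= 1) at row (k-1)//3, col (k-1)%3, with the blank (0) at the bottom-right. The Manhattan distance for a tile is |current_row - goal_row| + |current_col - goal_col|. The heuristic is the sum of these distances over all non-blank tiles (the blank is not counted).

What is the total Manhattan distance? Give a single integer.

Answer: 14

Derivation:
Tile 6: at (0,0), goal (1,2), distance |0-1|+|0-2| = 3
Tile 3: at (0,1), goal (0,2), distance |0-0|+|1-2| = 1
Tile 8: at (0,2), goal (2,1), distance |0-2|+|2-1| = 3
Tile 1: at (1,0), goal (0,0), distance |1-0|+|0-0| = 1
Tile 5: at (1,1), goal (1,1), distance |1-1|+|1-1| = 0
Tile 4: at (1,2), goal (1,0), distance |1-1|+|2-0| = 2
Tile 2: at (2,1), goal (0,1), distance |2-0|+|1-1| = 2
Tile 7: at (2,2), goal (2,0), distance |2-2|+|2-0| = 2
Sum: 3 + 1 + 3 + 1 + 0 + 2 + 2 + 2 = 14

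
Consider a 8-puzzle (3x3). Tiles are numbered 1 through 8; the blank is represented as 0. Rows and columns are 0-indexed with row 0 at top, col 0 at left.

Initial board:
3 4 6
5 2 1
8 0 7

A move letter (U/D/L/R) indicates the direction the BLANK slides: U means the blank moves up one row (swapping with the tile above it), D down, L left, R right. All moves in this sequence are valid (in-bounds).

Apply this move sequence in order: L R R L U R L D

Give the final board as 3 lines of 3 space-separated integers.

After move 1 (L):
3 4 6
5 2 1
0 8 7

After move 2 (R):
3 4 6
5 2 1
8 0 7

After move 3 (R):
3 4 6
5 2 1
8 7 0

After move 4 (L):
3 4 6
5 2 1
8 0 7

After move 5 (U):
3 4 6
5 0 1
8 2 7

After move 6 (R):
3 4 6
5 1 0
8 2 7

After move 7 (L):
3 4 6
5 0 1
8 2 7

After move 8 (D):
3 4 6
5 2 1
8 0 7

Answer: 3 4 6
5 2 1
8 0 7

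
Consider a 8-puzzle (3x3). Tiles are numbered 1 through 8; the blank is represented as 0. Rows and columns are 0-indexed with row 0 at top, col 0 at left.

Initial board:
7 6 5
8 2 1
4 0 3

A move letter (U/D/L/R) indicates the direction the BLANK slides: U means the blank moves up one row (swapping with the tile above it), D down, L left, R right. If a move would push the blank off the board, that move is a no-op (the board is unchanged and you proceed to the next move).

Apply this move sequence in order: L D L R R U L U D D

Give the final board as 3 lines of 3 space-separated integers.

After move 1 (L):
7 6 5
8 2 1
0 4 3

After move 2 (D):
7 6 5
8 2 1
0 4 3

After move 3 (L):
7 6 5
8 2 1
0 4 3

After move 4 (R):
7 6 5
8 2 1
4 0 3

After move 5 (R):
7 6 5
8 2 1
4 3 0

After move 6 (U):
7 6 5
8 2 0
4 3 1

After move 7 (L):
7 6 5
8 0 2
4 3 1

After move 8 (U):
7 0 5
8 6 2
4 3 1

After move 9 (D):
7 6 5
8 0 2
4 3 1

After move 10 (D):
7 6 5
8 3 2
4 0 1

Answer: 7 6 5
8 3 2
4 0 1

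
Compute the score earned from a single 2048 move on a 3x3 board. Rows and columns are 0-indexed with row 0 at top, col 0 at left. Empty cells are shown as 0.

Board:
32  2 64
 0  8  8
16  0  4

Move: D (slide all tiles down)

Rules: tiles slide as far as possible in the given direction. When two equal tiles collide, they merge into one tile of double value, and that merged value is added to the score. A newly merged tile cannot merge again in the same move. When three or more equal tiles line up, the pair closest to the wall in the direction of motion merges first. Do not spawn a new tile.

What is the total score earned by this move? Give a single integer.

Slide down:
col 0: [32, 0, 16] -> [0, 32, 16]  score +0 (running 0)
col 1: [2, 8, 0] -> [0, 2, 8]  score +0 (running 0)
col 2: [64, 8, 4] -> [64, 8, 4]  score +0 (running 0)
Board after move:
 0  0 64
32  2  8
16  8  4

Answer: 0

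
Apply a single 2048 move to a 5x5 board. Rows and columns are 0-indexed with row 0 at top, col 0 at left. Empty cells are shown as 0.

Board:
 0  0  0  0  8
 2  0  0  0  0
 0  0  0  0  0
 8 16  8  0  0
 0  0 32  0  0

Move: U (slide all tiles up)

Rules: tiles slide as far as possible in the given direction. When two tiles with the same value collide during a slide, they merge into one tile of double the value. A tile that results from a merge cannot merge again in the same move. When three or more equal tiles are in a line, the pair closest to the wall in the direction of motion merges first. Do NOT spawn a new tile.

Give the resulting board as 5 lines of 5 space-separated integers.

Answer:  2 16  8  0  8
 8  0 32  0  0
 0  0  0  0  0
 0  0  0  0  0
 0  0  0  0  0

Derivation:
Slide up:
col 0: [0, 2, 0, 8, 0] -> [2, 8, 0, 0, 0]
col 1: [0, 0, 0, 16, 0] -> [16, 0, 0, 0, 0]
col 2: [0, 0, 0, 8, 32] -> [8, 32, 0, 0, 0]
col 3: [0, 0, 0, 0, 0] -> [0, 0, 0, 0, 0]
col 4: [8, 0, 0, 0, 0] -> [8, 0, 0, 0, 0]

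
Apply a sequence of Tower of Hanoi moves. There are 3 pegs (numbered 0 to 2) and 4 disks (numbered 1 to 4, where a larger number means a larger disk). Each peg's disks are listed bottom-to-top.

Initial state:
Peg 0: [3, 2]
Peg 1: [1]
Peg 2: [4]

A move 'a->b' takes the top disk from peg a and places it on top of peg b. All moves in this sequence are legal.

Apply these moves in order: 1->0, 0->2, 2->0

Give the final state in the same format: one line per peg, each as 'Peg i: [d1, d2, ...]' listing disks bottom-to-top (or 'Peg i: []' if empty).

After move 1 (1->0):
Peg 0: [3, 2, 1]
Peg 1: []
Peg 2: [4]

After move 2 (0->2):
Peg 0: [3, 2]
Peg 1: []
Peg 2: [4, 1]

After move 3 (2->0):
Peg 0: [3, 2, 1]
Peg 1: []
Peg 2: [4]

Answer: Peg 0: [3, 2, 1]
Peg 1: []
Peg 2: [4]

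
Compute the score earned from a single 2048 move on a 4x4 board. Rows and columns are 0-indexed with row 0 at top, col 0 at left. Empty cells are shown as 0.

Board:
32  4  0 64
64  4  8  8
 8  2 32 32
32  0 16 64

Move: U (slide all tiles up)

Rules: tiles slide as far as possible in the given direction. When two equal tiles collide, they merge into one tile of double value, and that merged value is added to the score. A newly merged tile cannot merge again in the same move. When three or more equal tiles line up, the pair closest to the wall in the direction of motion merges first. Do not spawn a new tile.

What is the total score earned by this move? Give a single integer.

Answer: 8

Derivation:
Slide up:
col 0: [32, 64, 8, 32] -> [32, 64, 8, 32]  score +0 (running 0)
col 1: [4, 4, 2, 0] -> [8, 2, 0, 0]  score +8 (running 8)
col 2: [0, 8, 32, 16] -> [8, 32, 16, 0]  score +0 (running 8)
col 3: [64, 8, 32, 64] -> [64, 8, 32, 64]  score +0 (running 8)
Board after move:
32  8  8 64
64  2 32  8
 8  0 16 32
32  0  0 64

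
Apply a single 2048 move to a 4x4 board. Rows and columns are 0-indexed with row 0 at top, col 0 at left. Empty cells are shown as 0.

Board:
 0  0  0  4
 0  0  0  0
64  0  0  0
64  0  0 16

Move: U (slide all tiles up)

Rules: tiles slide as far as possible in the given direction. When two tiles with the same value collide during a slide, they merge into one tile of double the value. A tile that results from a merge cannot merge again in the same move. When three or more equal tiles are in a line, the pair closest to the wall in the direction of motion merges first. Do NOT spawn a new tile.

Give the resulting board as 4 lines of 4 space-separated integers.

Answer: 128   0   0   4
  0   0   0  16
  0   0   0   0
  0   0   0   0

Derivation:
Slide up:
col 0: [0, 0, 64, 64] -> [128, 0, 0, 0]
col 1: [0, 0, 0, 0] -> [0, 0, 0, 0]
col 2: [0, 0, 0, 0] -> [0, 0, 0, 0]
col 3: [4, 0, 0, 16] -> [4, 16, 0, 0]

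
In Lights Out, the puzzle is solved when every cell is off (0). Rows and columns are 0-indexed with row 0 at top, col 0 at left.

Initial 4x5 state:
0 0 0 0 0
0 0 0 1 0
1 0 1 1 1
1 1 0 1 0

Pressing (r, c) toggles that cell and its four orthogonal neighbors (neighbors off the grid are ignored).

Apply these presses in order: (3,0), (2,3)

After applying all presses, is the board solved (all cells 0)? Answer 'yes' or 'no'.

Answer: yes

Derivation:
After press 1 at (3,0):
0 0 0 0 0
0 0 0 1 0
0 0 1 1 1
0 0 0 1 0

After press 2 at (2,3):
0 0 0 0 0
0 0 0 0 0
0 0 0 0 0
0 0 0 0 0

Lights still on: 0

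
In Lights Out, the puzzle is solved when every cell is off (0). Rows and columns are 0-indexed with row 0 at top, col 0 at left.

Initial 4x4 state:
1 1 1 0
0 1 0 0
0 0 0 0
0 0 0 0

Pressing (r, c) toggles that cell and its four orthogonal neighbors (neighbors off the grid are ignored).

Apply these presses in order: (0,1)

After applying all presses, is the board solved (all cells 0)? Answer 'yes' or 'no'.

Answer: yes

Derivation:
After press 1 at (0,1):
0 0 0 0
0 0 0 0
0 0 0 0
0 0 0 0

Lights still on: 0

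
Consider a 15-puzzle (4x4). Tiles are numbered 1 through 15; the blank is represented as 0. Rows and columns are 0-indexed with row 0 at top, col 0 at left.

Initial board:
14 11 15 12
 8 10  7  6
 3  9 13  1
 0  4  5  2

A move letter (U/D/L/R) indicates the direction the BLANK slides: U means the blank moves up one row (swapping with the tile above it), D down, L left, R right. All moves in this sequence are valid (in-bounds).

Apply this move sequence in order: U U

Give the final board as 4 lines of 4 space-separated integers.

After move 1 (U):
14 11 15 12
 8 10  7  6
 0  9 13  1
 3  4  5  2

After move 2 (U):
14 11 15 12
 0 10  7  6
 8  9 13  1
 3  4  5  2

Answer: 14 11 15 12
 0 10  7  6
 8  9 13  1
 3  4  5  2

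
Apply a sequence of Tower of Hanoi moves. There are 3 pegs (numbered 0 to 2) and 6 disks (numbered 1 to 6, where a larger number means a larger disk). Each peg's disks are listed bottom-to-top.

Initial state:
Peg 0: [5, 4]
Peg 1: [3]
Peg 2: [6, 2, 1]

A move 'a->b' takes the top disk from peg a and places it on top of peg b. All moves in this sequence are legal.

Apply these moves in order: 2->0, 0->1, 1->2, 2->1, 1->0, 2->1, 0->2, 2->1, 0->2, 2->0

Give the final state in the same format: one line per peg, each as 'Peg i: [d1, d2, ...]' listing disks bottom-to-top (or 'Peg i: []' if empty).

After move 1 (2->0):
Peg 0: [5, 4, 1]
Peg 1: [3]
Peg 2: [6, 2]

After move 2 (0->1):
Peg 0: [5, 4]
Peg 1: [3, 1]
Peg 2: [6, 2]

After move 3 (1->2):
Peg 0: [5, 4]
Peg 1: [3]
Peg 2: [6, 2, 1]

After move 4 (2->1):
Peg 0: [5, 4]
Peg 1: [3, 1]
Peg 2: [6, 2]

After move 5 (1->0):
Peg 0: [5, 4, 1]
Peg 1: [3]
Peg 2: [6, 2]

After move 6 (2->1):
Peg 0: [5, 4, 1]
Peg 1: [3, 2]
Peg 2: [6]

After move 7 (0->2):
Peg 0: [5, 4]
Peg 1: [3, 2]
Peg 2: [6, 1]

After move 8 (2->1):
Peg 0: [5, 4]
Peg 1: [3, 2, 1]
Peg 2: [6]

After move 9 (0->2):
Peg 0: [5]
Peg 1: [3, 2, 1]
Peg 2: [6, 4]

After move 10 (2->0):
Peg 0: [5, 4]
Peg 1: [3, 2, 1]
Peg 2: [6]

Answer: Peg 0: [5, 4]
Peg 1: [3, 2, 1]
Peg 2: [6]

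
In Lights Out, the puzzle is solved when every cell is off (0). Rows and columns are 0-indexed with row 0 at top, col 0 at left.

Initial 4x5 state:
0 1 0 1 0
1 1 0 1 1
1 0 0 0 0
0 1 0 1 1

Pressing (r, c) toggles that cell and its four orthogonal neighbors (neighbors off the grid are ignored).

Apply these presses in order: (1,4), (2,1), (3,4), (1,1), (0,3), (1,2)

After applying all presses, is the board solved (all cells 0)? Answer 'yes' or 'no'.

After press 1 at (1,4):
0 1 0 1 1
1 1 0 0 0
1 0 0 0 1
0 1 0 1 1

After press 2 at (2,1):
0 1 0 1 1
1 0 0 0 0
0 1 1 0 1
0 0 0 1 1

After press 3 at (3,4):
0 1 0 1 1
1 0 0 0 0
0 1 1 0 0
0 0 0 0 0

After press 4 at (1,1):
0 0 0 1 1
0 1 1 0 0
0 0 1 0 0
0 0 0 0 0

After press 5 at (0,3):
0 0 1 0 0
0 1 1 1 0
0 0 1 0 0
0 0 0 0 0

After press 6 at (1,2):
0 0 0 0 0
0 0 0 0 0
0 0 0 0 0
0 0 0 0 0

Lights still on: 0

Answer: yes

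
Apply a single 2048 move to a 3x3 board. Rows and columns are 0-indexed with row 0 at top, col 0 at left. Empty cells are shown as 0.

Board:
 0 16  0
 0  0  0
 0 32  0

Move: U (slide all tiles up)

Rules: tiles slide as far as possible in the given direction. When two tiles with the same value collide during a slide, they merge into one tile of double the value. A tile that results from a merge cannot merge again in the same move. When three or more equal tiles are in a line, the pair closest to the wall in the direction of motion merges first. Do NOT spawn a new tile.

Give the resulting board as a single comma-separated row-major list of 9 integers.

Slide up:
col 0: [0, 0, 0] -> [0, 0, 0]
col 1: [16, 0, 32] -> [16, 32, 0]
col 2: [0, 0, 0] -> [0, 0, 0]

Answer: 0, 16, 0, 0, 32, 0, 0, 0, 0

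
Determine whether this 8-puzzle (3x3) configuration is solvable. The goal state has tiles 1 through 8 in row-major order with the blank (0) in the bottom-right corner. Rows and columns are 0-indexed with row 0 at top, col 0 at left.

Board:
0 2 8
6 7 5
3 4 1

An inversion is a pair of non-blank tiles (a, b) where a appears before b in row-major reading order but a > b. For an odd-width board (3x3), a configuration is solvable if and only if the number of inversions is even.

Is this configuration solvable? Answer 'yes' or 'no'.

Answer: yes

Derivation:
Inversions (pairs i<j in row-major order where tile[i] > tile[j] > 0): 20
20 is even, so the puzzle is solvable.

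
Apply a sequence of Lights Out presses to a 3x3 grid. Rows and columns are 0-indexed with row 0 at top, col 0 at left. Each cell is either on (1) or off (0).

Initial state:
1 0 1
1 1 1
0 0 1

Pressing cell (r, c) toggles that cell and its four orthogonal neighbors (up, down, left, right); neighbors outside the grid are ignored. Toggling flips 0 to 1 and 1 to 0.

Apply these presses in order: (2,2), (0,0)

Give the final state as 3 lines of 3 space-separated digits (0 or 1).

After press 1 at (2,2):
1 0 1
1 1 0
0 1 0

After press 2 at (0,0):
0 1 1
0 1 0
0 1 0

Answer: 0 1 1
0 1 0
0 1 0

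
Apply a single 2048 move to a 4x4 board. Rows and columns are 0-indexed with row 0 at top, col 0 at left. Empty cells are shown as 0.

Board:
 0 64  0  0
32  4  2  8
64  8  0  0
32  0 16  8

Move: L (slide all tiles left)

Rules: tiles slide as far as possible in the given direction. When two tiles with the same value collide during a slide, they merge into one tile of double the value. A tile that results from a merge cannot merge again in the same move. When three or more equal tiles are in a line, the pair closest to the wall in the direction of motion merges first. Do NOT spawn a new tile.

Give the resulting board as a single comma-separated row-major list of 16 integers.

Slide left:
row 0: [0, 64, 0, 0] -> [64, 0, 0, 0]
row 1: [32, 4, 2, 8] -> [32, 4, 2, 8]
row 2: [64, 8, 0, 0] -> [64, 8, 0, 0]
row 3: [32, 0, 16, 8] -> [32, 16, 8, 0]

Answer: 64, 0, 0, 0, 32, 4, 2, 8, 64, 8, 0, 0, 32, 16, 8, 0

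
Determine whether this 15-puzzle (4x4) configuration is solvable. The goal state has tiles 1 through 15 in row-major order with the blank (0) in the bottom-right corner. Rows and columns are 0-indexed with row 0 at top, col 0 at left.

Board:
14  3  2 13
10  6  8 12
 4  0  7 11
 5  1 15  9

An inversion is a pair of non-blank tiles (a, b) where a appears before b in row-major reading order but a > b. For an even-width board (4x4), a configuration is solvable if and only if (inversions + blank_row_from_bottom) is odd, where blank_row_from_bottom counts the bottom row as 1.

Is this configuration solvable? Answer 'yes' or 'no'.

Inversions: 54
Blank is in row 2 (0-indexed from top), which is row 2 counting from the bottom (bottom = 1).
54 + 2 = 56, which is even, so the puzzle is not solvable.

Answer: no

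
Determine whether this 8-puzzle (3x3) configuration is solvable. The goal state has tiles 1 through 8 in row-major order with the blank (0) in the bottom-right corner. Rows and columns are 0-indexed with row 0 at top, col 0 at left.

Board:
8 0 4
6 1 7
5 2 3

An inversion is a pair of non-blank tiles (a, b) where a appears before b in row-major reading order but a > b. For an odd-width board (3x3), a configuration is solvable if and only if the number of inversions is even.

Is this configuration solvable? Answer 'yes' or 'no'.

Answer: no

Derivation:
Inversions (pairs i<j in row-major order where tile[i] > tile[j] > 0): 19
19 is odd, so the puzzle is not solvable.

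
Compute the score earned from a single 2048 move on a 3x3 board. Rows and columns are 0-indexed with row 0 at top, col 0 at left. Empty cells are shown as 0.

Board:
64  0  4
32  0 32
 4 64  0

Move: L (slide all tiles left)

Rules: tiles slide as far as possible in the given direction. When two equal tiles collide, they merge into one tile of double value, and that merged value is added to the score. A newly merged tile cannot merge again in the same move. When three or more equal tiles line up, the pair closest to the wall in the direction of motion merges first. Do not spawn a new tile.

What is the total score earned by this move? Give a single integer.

Answer: 64

Derivation:
Slide left:
row 0: [64, 0, 4] -> [64, 4, 0]  score +0 (running 0)
row 1: [32, 0, 32] -> [64, 0, 0]  score +64 (running 64)
row 2: [4, 64, 0] -> [4, 64, 0]  score +0 (running 64)
Board after move:
64  4  0
64  0  0
 4 64  0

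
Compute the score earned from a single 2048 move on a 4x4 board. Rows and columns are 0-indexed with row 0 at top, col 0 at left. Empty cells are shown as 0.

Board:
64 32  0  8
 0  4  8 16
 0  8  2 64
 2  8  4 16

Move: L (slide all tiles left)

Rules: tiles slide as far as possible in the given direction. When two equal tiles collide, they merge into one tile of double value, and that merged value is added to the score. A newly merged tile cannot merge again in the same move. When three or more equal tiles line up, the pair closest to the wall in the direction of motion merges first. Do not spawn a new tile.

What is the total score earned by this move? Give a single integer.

Slide left:
row 0: [64, 32, 0, 8] -> [64, 32, 8, 0]  score +0 (running 0)
row 1: [0, 4, 8, 16] -> [4, 8, 16, 0]  score +0 (running 0)
row 2: [0, 8, 2, 64] -> [8, 2, 64, 0]  score +0 (running 0)
row 3: [2, 8, 4, 16] -> [2, 8, 4, 16]  score +0 (running 0)
Board after move:
64 32  8  0
 4  8 16  0
 8  2 64  0
 2  8  4 16

Answer: 0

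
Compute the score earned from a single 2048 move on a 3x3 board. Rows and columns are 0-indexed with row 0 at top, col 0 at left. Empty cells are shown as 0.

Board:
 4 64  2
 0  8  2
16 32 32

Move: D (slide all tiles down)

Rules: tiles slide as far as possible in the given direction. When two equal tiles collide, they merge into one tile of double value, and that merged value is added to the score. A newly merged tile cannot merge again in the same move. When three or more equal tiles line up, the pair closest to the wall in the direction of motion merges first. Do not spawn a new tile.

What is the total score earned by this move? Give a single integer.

Answer: 4

Derivation:
Slide down:
col 0: [4, 0, 16] -> [0, 4, 16]  score +0 (running 0)
col 1: [64, 8, 32] -> [64, 8, 32]  score +0 (running 0)
col 2: [2, 2, 32] -> [0, 4, 32]  score +4 (running 4)
Board after move:
 0 64  0
 4  8  4
16 32 32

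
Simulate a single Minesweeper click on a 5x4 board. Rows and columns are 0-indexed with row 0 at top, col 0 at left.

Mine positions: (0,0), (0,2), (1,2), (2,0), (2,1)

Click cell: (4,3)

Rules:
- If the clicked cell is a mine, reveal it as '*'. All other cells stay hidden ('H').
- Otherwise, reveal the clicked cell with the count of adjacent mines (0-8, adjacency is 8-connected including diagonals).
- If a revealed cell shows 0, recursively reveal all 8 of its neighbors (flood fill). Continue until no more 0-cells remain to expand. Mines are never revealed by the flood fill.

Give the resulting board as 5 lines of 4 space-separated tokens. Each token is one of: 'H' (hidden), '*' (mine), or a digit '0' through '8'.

H H H H
H H H H
H H 2 1
2 2 1 0
0 0 0 0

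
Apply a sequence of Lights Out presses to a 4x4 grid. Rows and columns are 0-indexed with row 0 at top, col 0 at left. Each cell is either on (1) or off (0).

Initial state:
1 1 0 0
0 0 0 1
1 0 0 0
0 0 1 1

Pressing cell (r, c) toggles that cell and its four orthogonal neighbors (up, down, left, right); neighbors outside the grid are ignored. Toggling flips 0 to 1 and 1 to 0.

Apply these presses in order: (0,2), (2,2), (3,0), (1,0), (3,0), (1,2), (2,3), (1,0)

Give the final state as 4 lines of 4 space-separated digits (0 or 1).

After press 1 at (0,2):
1 0 1 1
0 0 1 1
1 0 0 0
0 0 1 1

After press 2 at (2,2):
1 0 1 1
0 0 0 1
1 1 1 1
0 0 0 1

After press 3 at (3,0):
1 0 1 1
0 0 0 1
0 1 1 1
1 1 0 1

After press 4 at (1,0):
0 0 1 1
1 1 0 1
1 1 1 1
1 1 0 1

After press 5 at (3,0):
0 0 1 1
1 1 0 1
0 1 1 1
0 0 0 1

After press 6 at (1,2):
0 0 0 1
1 0 1 0
0 1 0 1
0 0 0 1

After press 7 at (2,3):
0 0 0 1
1 0 1 1
0 1 1 0
0 0 0 0

After press 8 at (1,0):
1 0 0 1
0 1 1 1
1 1 1 0
0 0 0 0

Answer: 1 0 0 1
0 1 1 1
1 1 1 0
0 0 0 0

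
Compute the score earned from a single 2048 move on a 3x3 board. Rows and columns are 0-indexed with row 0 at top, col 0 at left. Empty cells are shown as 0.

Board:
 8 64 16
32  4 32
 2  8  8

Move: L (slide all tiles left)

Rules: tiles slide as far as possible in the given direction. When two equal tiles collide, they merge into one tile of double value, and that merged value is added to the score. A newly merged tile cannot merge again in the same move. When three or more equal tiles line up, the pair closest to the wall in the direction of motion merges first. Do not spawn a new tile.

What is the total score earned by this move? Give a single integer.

Answer: 16

Derivation:
Slide left:
row 0: [8, 64, 16] -> [8, 64, 16]  score +0 (running 0)
row 1: [32, 4, 32] -> [32, 4, 32]  score +0 (running 0)
row 2: [2, 8, 8] -> [2, 16, 0]  score +16 (running 16)
Board after move:
 8 64 16
32  4 32
 2 16  0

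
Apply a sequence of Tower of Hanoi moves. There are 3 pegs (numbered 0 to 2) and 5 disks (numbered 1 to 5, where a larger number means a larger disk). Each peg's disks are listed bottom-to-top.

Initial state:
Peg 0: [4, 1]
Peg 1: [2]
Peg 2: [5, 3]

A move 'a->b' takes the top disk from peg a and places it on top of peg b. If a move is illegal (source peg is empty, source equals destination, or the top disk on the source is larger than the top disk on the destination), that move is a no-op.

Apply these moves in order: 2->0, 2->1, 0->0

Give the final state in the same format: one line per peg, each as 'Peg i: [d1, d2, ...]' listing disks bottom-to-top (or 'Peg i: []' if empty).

After move 1 (2->0):
Peg 0: [4, 1]
Peg 1: [2]
Peg 2: [5, 3]

After move 2 (2->1):
Peg 0: [4, 1]
Peg 1: [2]
Peg 2: [5, 3]

After move 3 (0->0):
Peg 0: [4, 1]
Peg 1: [2]
Peg 2: [5, 3]

Answer: Peg 0: [4, 1]
Peg 1: [2]
Peg 2: [5, 3]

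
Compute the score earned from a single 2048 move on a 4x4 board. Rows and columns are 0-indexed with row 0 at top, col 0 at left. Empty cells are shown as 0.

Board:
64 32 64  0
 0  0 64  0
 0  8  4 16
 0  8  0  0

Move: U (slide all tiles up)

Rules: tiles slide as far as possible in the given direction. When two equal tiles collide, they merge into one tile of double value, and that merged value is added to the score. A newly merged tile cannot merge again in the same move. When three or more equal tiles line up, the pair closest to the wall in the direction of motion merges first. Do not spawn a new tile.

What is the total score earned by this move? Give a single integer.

Answer: 144

Derivation:
Slide up:
col 0: [64, 0, 0, 0] -> [64, 0, 0, 0]  score +0 (running 0)
col 1: [32, 0, 8, 8] -> [32, 16, 0, 0]  score +16 (running 16)
col 2: [64, 64, 4, 0] -> [128, 4, 0, 0]  score +128 (running 144)
col 3: [0, 0, 16, 0] -> [16, 0, 0, 0]  score +0 (running 144)
Board after move:
 64  32 128  16
  0  16   4   0
  0   0   0   0
  0   0   0   0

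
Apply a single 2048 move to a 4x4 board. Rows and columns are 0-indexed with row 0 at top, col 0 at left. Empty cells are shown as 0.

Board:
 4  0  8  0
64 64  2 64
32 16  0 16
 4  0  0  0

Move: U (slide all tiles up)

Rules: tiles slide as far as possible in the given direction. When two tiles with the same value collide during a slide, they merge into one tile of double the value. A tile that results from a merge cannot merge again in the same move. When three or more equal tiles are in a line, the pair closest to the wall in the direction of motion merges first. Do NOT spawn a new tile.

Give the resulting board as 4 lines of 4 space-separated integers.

Slide up:
col 0: [4, 64, 32, 4] -> [4, 64, 32, 4]
col 1: [0, 64, 16, 0] -> [64, 16, 0, 0]
col 2: [8, 2, 0, 0] -> [8, 2, 0, 0]
col 3: [0, 64, 16, 0] -> [64, 16, 0, 0]

Answer:  4 64  8 64
64 16  2 16
32  0  0  0
 4  0  0  0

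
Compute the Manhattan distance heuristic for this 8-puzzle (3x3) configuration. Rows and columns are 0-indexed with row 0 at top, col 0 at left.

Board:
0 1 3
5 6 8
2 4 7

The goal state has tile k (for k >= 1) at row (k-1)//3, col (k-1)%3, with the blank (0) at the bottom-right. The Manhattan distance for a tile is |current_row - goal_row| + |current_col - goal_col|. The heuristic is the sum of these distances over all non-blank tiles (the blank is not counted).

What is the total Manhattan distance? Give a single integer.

Answer: 12

Derivation:
Tile 1: (0,1)->(0,0) = 1
Tile 3: (0,2)->(0,2) = 0
Tile 5: (1,0)->(1,1) = 1
Tile 6: (1,1)->(1,2) = 1
Tile 8: (1,2)->(2,1) = 2
Tile 2: (2,0)->(0,1) = 3
Tile 4: (2,1)->(1,0) = 2
Tile 7: (2,2)->(2,0) = 2
Sum: 1 + 0 + 1 + 1 + 2 + 3 + 2 + 2 = 12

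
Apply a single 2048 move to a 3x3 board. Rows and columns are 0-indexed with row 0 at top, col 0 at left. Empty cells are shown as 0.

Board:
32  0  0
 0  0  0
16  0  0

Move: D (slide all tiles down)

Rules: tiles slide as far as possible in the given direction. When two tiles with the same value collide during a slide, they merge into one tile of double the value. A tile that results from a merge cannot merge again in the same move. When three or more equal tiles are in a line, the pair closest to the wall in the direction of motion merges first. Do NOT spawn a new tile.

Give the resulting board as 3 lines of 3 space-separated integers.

Answer:  0  0  0
32  0  0
16  0  0

Derivation:
Slide down:
col 0: [32, 0, 16] -> [0, 32, 16]
col 1: [0, 0, 0] -> [0, 0, 0]
col 2: [0, 0, 0] -> [0, 0, 0]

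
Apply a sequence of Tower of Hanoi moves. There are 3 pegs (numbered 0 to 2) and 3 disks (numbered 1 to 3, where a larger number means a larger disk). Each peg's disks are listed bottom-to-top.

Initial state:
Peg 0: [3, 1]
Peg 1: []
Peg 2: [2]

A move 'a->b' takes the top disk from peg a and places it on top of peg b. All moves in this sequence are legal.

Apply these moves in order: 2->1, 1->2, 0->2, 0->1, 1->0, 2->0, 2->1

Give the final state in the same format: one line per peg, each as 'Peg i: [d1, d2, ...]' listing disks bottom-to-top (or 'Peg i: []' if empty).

Answer: Peg 0: [3, 1]
Peg 1: [2]
Peg 2: []

Derivation:
After move 1 (2->1):
Peg 0: [3, 1]
Peg 1: [2]
Peg 2: []

After move 2 (1->2):
Peg 0: [3, 1]
Peg 1: []
Peg 2: [2]

After move 3 (0->2):
Peg 0: [3]
Peg 1: []
Peg 2: [2, 1]

After move 4 (0->1):
Peg 0: []
Peg 1: [3]
Peg 2: [2, 1]

After move 5 (1->0):
Peg 0: [3]
Peg 1: []
Peg 2: [2, 1]

After move 6 (2->0):
Peg 0: [3, 1]
Peg 1: []
Peg 2: [2]

After move 7 (2->1):
Peg 0: [3, 1]
Peg 1: [2]
Peg 2: []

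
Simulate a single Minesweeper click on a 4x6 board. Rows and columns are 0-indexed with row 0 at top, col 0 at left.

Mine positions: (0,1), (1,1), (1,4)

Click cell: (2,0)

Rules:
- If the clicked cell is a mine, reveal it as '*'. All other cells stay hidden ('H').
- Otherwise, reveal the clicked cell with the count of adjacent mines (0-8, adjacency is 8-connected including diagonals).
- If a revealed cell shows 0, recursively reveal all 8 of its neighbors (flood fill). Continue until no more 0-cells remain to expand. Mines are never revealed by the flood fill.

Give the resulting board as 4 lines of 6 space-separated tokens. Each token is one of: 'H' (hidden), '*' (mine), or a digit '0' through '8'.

H H H H H H
H H H H H H
1 H H H H H
H H H H H H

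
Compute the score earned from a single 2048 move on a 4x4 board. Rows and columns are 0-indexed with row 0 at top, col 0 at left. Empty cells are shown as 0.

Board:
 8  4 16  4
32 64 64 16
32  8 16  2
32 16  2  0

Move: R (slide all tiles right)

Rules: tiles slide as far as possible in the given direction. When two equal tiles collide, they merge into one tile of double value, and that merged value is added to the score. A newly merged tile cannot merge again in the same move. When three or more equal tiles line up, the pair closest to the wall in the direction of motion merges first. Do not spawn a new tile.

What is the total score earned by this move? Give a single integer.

Answer: 128

Derivation:
Slide right:
row 0: [8, 4, 16, 4] -> [8, 4, 16, 4]  score +0 (running 0)
row 1: [32, 64, 64, 16] -> [0, 32, 128, 16]  score +128 (running 128)
row 2: [32, 8, 16, 2] -> [32, 8, 16, 2]  score +0 (running 128)
row 3: [32, 16, 2, 0] -> [0, 32, 16, 2]  score +0 (running 128)
Board after move:
  8   4  16   4
  0  32 128  16
 32   8  16   2
  0  32  16   2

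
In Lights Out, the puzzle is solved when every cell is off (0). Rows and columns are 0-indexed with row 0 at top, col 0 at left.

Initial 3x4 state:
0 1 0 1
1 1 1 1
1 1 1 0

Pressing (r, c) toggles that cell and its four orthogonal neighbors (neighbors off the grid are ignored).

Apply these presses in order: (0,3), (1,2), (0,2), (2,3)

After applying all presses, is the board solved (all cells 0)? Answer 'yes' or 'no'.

Answer: no

Derivation:
After press 1 at (0,3):
0 1 1 0
1 1 1 0
1 1 1 0

After press 2 at (1,2):
0 1 0 0
1 0 0 1
1 1 0 0

After press 3 at (0,2):
0 0 1 1
1 0 1 1
1 1 0 0

After press 4 at (2,3):
0 0 1 1
1 0 1 0
1 1 1 1

Lights still on: 8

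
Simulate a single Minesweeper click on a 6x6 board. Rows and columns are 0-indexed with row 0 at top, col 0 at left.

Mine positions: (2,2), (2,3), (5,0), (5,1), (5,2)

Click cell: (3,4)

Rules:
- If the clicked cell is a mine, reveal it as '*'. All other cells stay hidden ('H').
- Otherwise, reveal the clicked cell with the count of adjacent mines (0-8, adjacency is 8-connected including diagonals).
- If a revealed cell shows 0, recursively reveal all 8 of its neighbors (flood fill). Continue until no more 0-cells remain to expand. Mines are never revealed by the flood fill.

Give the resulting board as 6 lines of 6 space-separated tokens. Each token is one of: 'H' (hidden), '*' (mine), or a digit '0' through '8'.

H H H H H H
H H H H H H
H H H H H H
H H H H 1 H
H H H H H H
H H H H H H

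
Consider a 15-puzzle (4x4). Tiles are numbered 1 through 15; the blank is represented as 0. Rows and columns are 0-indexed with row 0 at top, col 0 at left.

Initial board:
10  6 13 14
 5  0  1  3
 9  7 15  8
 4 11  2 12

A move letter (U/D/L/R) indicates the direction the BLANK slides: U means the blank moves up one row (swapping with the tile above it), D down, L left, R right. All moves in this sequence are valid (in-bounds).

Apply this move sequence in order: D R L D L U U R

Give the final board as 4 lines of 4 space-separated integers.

After move 1 (D):
10  6 13 14
 5  7  1  3
 9  0 15  8
 4 11  2 12

After move 2 (R):
10  6 13 14
 5  7  1  3
 9 15  0  8
 4 11  2 12

After move 3 (L):
10  6 13 14
 5  7  1  3
 9  0 15  8
 4 11  2 12

After move 4 (D):
10  6 13 14
 5  7  1  3
 9 11 15  8
 4  0  2 12

After move 5 (L):
10  6 13 14
 5  7  1  3
 9 11 15  8
 0  4  2 12

After move 6 (U):
10  6 13 14
 5  7  1  3
 0 11 15  8
 9  4  2 12

After move 7 (U):
10  6 13 14
 0  7  1  3
 5 11 15  8
 9  4  2 12

After move 8 (R):
10  6 13 14
 7  0  1  3
 5 11 15  8
 9  4  2 12

Answer: 10  6 13 14
 7  0  1  3
 5 11 15  8
 9  4  2 12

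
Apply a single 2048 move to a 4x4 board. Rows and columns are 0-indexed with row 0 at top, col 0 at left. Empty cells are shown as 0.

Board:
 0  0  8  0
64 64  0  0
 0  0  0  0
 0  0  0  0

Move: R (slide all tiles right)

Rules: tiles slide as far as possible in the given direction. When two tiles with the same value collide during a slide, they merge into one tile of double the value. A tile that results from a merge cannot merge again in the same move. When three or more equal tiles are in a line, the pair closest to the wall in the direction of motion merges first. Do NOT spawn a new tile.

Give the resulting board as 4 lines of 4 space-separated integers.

Slide right:
row 0: [0, 0, 8, 0] -> [0, 0, 0, 8]
row 1: [64, 64, 0, 0] -> [0, 0, 0, 128]
row 2: [0, 0, 0, 0] -> [0, 0, 0, 0]
row 3: [0, 0, 0, 0] -> [0, 0, 0, 0]

Answer:   0   0   0   8
  0   0   0 128
  0   0   0   0
  0   0   0   0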